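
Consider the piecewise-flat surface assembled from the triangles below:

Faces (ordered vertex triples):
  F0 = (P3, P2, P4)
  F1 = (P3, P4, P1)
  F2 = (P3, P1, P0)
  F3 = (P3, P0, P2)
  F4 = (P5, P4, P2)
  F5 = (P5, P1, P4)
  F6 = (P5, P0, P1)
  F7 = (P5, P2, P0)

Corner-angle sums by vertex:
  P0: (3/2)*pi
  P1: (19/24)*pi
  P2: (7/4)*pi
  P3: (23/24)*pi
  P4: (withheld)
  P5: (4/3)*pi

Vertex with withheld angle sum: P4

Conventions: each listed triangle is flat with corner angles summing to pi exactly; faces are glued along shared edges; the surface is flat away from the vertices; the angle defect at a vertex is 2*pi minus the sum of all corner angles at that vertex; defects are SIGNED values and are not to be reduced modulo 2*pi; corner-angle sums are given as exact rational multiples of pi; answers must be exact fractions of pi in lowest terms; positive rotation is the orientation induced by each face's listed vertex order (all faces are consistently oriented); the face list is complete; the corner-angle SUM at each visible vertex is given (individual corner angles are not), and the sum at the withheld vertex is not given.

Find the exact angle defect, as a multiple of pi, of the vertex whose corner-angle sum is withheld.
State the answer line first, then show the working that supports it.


Answer: defect(P4) = pi/3

V = 6, E = 12, F = 8; chi = V - E + F = 2
Gauss-Bonnet: total defect = 2*pi*chi = 4*pi; visible defects sum to (11/3)*pi


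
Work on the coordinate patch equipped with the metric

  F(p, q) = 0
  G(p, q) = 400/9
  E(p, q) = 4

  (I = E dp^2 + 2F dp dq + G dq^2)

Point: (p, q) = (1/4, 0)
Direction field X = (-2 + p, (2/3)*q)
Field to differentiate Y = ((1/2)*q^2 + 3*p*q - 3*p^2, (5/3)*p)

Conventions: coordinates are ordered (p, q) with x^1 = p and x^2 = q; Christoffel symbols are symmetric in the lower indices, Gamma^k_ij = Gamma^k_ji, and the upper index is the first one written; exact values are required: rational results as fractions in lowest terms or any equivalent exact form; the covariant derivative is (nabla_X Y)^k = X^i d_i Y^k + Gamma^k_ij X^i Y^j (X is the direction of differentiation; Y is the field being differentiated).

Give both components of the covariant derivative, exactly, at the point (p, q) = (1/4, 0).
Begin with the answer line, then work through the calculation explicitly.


Answer: (nabla_X Y)^p = 21/8, (nabla_X Y)^q = -35/12

E = 4, F = 0, G = 400/9 at the point
E_p = 0, E_q = 0, F_p = 0, F_q = 0, G_p = 0, G_q = 0
EG - F^2 = 1600/9;  g^inv = (9/1600) * [[400/9, 0], [0, 4]]
first-kind symbols [ij,l] = (1/2)(d_i g_jl + d_j g_il - d_l g_ij): [pp,p] = E_p/2 = 0, [pp,q] = F_p - E_q/2 = 0, [pq,p] = E_q/2 = 0, [pq,q] = G_p/2 = 0, [qq,p] = F_q - G_p/2 = 0, [qq,q] = G_q/2 = 0
Gamma^p_ij = (G*[ij,p] - F*[ij,q])/(EG - F^2), Gamma^q_ij = (E*[ij,q] - F*[ij,p])/(EG - F^2)
Gamma_ppp = 0, Gamma_ppq = 0, Gamma_pqq = 0, Gamma_qpp = 0, Gamma_qpq = 0, Gamma_qqq = 0
X = (-7/4, 0), Y = (-3/16, 5/12) at the point


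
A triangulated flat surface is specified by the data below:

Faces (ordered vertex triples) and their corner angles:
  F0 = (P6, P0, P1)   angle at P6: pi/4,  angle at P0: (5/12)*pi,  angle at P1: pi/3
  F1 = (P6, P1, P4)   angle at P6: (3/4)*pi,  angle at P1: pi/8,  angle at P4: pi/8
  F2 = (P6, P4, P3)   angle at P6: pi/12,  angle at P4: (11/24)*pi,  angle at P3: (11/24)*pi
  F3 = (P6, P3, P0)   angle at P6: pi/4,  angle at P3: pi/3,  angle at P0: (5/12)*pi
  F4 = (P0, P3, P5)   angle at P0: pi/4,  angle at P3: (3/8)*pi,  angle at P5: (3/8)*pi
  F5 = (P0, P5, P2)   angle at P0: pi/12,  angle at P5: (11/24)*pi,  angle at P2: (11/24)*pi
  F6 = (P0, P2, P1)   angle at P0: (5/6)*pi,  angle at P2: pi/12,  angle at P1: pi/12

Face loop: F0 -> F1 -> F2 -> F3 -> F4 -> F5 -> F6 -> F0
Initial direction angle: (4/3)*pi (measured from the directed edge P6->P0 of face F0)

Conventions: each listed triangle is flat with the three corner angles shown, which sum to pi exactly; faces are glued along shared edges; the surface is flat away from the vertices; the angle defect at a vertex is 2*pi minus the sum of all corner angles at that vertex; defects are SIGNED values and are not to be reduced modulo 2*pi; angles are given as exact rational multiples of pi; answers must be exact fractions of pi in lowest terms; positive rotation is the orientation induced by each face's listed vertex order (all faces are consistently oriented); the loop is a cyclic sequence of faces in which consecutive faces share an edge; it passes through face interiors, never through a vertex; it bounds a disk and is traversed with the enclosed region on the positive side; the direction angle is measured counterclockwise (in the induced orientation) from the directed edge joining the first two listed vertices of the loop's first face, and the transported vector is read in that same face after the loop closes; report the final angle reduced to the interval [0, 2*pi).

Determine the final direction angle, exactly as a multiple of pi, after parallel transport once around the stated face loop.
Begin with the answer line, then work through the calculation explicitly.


Answer: final direction angle = 0

enclosed vertex P0: corner angles sum to 2*pi, defect = 2*pi - 2*pi = 0
enclosed vertex P6: corner angles sum to (4/3)*pi, defect = 2*pi - (4/3)*pi = (2/3)*pi
summing the enclosed defects onto the initial angle, mod 2*pi in the induced orientation:
final angle = (4/3)*pi + (2/3)*pi = 0 (mod 2*pi)


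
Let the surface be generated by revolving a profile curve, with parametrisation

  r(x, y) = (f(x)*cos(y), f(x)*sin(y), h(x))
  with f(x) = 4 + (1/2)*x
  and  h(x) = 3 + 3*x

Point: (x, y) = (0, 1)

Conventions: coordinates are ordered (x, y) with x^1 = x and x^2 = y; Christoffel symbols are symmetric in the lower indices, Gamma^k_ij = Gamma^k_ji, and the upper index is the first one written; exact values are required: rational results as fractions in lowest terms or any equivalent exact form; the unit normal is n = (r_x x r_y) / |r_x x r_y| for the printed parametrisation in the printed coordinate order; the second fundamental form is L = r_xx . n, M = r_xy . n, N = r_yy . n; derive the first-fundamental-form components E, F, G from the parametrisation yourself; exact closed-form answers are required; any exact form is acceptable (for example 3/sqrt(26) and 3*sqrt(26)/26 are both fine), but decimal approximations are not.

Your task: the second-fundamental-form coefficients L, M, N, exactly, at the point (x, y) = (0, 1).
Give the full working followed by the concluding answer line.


f = 4, f' = 1/2, f'' = 0, h' = 3, h'' = 0
E = 37/4, F = 0, G = 16; answer radicand W^2 = 37/4
unnormalised second-form numerators: l = 0, m = 0, n = 12; L = l/sqrt(37/4), and similarly M = m/sqrt(W^2), N = n/sqrt(W^2)

Answer: L = 0, M = 0, N = 24*sqrt(37)/37


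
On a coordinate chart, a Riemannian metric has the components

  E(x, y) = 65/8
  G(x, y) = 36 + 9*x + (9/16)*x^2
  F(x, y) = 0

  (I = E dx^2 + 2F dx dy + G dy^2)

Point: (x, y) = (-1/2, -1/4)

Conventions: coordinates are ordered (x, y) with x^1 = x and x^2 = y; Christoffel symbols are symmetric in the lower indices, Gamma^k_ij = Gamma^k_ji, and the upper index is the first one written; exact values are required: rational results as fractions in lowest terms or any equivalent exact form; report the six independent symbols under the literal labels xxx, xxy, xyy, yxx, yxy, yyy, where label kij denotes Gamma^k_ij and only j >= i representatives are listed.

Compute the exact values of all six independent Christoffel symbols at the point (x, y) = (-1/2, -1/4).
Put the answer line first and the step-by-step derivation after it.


Answer: Gamma_xxx = 0, Gamma_xxy = 0, Gamma_xyy = -27/52, Gamma_yxx = 0, Gamma_yxy = 2/15, Gamma_yyy = 0

E = 65/8, F = 0, G = 2025/64 at the point
E_x = 0, E_y = 0, F_x = 0, F_y = 0, G_x = 135/16, G_y = 0
EG - F^2 = 131625/512;  g^inv = (512/131625) * [[2025/64, 0], [0, 65/8]]
first-kind symbols [ij,l] = (1/2)(d_i g_jl + d_j g_il - d_l g_ij): [xx,x] = E_x/2 = 0, [xx,y] = F_x - E_y/2 = 0, [xy,x] = E_y/2 = 0, [xy,y] = G_x/2 = 135/32, [yy,x] = F_y - G_x/2 = -135/32, [yy,y] = G_y/2 = 0
Gamma^x_ij = (G*[ij,x] - F*[ij,y])/(EG - F^2), Gamma^y_ij = (E*[ij,y] - F*[ij,x])/(EG - F^2)


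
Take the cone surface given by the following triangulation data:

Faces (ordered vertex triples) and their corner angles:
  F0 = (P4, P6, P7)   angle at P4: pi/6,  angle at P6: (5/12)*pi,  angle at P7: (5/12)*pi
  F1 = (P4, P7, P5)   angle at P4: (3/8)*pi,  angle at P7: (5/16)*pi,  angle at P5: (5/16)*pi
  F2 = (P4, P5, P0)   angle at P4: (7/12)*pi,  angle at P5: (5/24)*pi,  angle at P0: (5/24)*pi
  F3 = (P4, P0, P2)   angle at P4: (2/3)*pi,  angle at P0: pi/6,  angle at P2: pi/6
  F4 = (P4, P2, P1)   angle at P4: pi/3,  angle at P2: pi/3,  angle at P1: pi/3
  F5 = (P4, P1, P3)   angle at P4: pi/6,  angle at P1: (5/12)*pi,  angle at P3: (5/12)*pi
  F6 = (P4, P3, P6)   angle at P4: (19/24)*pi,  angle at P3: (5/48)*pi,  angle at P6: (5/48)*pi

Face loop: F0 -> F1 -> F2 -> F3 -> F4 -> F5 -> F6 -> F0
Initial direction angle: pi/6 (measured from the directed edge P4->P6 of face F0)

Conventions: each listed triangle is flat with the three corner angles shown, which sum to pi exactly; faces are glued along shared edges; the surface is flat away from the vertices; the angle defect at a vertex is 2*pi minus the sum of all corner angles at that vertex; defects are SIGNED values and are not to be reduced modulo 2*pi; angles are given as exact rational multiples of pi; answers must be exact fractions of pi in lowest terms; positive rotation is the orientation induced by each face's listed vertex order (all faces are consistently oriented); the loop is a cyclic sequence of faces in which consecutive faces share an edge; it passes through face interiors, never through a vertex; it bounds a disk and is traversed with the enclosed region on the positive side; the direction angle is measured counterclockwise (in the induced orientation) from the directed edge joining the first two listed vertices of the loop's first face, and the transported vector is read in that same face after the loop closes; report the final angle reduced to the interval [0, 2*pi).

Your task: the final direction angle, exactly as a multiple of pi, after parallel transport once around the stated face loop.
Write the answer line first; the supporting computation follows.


Answer: final direction angle = (13/12)*pi

enclosed vertex P4: corner angles sum to (37/12)*pi, defect = 2*pi - (37/12)*pi = (-13/12)*pi
the final direction is the initial angle plus the enclosed defects, taken mod 2*pi in the induced orientation
final angle = pi/6 - (13/12)*pi = (13/12)*pi (mod 2*pi)


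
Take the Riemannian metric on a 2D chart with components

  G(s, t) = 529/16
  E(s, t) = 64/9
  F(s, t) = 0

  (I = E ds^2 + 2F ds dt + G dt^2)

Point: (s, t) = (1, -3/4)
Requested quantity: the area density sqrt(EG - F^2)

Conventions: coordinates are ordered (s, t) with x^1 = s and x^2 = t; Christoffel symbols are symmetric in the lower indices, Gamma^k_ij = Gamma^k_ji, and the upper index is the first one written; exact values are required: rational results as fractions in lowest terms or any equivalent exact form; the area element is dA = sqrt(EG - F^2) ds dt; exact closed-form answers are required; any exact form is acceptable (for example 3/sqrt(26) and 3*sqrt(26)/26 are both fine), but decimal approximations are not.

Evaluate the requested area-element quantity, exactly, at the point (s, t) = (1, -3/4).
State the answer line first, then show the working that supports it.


Answer: sqrt(EG - F^2) = 46/3

E = 64/9, F = 0, G = 529/16; EG - F^2 = 2116/9


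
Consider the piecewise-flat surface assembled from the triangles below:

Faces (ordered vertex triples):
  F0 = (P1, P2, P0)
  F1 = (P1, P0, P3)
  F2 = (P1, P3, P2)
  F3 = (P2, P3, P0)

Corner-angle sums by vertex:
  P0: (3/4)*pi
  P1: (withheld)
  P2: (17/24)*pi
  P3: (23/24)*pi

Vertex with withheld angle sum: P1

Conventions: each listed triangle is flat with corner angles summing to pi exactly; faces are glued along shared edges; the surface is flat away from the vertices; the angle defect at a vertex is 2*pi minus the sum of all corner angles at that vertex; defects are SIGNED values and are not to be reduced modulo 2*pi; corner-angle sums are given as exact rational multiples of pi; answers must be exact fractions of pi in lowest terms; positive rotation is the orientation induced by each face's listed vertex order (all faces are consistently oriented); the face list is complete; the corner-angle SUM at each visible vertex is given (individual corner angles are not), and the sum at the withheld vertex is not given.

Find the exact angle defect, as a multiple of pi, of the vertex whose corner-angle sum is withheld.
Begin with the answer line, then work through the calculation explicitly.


Answer: defect(P1) = (5/12)*pi

V = 4, E = 6, F = 4; chi = V - E + F = 2
Gauss-Bonnet: total defect = 2*pi*chi = 4*pi; visible defects sum to (43/12)*pi


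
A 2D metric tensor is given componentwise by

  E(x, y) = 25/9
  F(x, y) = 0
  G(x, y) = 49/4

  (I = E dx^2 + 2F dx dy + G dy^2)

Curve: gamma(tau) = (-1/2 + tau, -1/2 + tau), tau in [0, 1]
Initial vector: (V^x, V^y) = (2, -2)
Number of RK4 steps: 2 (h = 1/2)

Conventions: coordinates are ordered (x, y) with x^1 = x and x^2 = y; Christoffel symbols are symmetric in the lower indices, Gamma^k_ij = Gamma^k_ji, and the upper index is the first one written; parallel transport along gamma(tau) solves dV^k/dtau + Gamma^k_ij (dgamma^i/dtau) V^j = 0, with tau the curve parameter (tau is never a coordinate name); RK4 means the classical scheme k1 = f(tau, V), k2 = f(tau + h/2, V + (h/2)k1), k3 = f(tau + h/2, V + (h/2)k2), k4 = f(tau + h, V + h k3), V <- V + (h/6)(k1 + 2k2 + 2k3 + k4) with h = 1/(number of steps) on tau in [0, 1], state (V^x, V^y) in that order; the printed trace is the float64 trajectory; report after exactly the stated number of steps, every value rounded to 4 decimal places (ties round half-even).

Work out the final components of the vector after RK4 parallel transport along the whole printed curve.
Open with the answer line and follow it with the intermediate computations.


Answer: V^x = 2.0000, V^y = -2.0000

gamma'(tau) = (1, 1); f(tau, V)^k = -Gamma^k_ij(gamma(tau)) gamma'^i(tau) V^j; h = 1/2; intermediate values shown to 6 dp
curve data and Christoffel symbols at the stage parameters:
  tau = 0.000000: gamma = (-0.500000, -0.500000), gamma' = (1.000000, 1.000000); Gamma_xxx = 0.000000, Gamma_xxy = 0.000000, Gamma_xyy = 0.000000, Gamma_yxx = 0.000000, Gamma_yxy = 0.000000, Gamma_yyy = 0.000000
  tau = 0.250000: gamma = (-0.250000, -0.250000), gamma' = (1.000000, 1.000000); Gamma_xxx = 0.000000, Gamma_xxy = 0.000000, Gamma_xyy = 0.000000, Gamma_yxx = 0.000000, Gamma_yxy = 0.000000, Gamma_yyy = 0.000000
  tau = 0.500000: gamma = (0.000000, 0.000000), gamma' = (1.000000, 1.000000); Gamma_xxx = 0.000000, Gamma_xxy = 0.000000, Gamma_xyy = 0.000000, Gamma_yxx = 0.000000, Gamma_yxy = 0.000000, Gamma_yyy = 0.000000
  tau = 0.750000: gamma = (0.250000, 0.250000), gamma' = (1.000000, 1.000000); Gamma_xxx = 0.000000, Gamma_xxy = 0.000000, Gamma_xyy = 0.000000, Gamma_yxx = 0.000000, Gamma_yxy = 0.000000, Gamma_yyy = 0.000000
  tau = 1.000000: gamma = (0.500000, 0.500000), gamma' = (1.000000, 1.000000); Gamma_xxx = 0.000000, Gamma_xxy = 0.000000, Gamma_xyy = 0.000000, Gamma_yxx = 0.000000, Gamma_yxy = 0.000000, Gamma_yyy = 0.000000
step 0: V^x = 2.0000, V^y = -2.0000
step 1: k1 = (0.000000, 0.000000), k2 = (0.000000, 0.000000), k3 = (0.000000, 0.000000), k4 = (0.000000, 0.000000); V <- V + (h/6)(k1 + 2k2 + 2k3 + k4): V^x = 2.0000, V^y = -2.0000
step 2: k1 = (0.000000, 0.000000), k2 = (0.000000, 0.000000), k3 = (0.000000, 0.000000), k4 = (0.000000, 0.000000); V <- V + (h/6)(k1 + 2k2 + 2k3 + k4): V^x = 2.0000, V^y = -2.0000


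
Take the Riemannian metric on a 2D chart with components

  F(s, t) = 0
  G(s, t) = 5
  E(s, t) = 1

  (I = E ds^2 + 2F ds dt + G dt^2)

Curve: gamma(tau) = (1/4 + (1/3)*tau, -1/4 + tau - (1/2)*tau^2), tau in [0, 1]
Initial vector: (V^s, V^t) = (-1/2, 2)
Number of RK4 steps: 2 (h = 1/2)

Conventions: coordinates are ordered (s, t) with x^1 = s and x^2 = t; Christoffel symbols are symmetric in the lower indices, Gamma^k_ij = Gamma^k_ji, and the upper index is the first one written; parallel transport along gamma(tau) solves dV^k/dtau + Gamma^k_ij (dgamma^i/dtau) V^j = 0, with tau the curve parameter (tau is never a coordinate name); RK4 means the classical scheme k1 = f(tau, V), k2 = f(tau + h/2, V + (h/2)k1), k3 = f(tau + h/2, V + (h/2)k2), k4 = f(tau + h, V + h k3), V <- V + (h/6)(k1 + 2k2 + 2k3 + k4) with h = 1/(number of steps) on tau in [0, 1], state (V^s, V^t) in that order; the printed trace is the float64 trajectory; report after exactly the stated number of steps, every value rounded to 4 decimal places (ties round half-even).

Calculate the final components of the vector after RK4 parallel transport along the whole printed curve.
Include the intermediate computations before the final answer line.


gamma'(tau) = (1/3, 1 - tau); f(tau, V)^k = -Gamma^k_ij(gamma(tau)) gamma'^i(tau) V^j; h = 1/2; intermediate values shown to 6 dp
curve data and Christoffel symbols at the stage parameters:
  tau = 0.000000: gamma = (0.250000, -0.250000), gamma' = (0.333333, 1.000000); Gamma_sss = 0.000000, Gamma_sst = 0.000000, Gamma_stt = 0.000000, Gamma_tss = 0.000000, Gamma_tst = 0.000000, Gamma_ttt = 0.000000
  tau = 0.250000: gamma = (0.333333, -0.031250), gamma' = (0.333333, 0.750000); Gamma_sss = 0.000000, Gamma_sst = 0.000000, Gamma_stt = 0.000000, Gamma_tss = 0.000000, Gamma_tst = 0.000000, Gamma_ttt = 0.000000
  tau = 0.500000: gamma = (0.416667, 0.125000), gamma' = (0.333333, 0.500000); Gamma_sss = 0.000000, Gamma_sst = 0.000000, Gamma_stt = 0.000000, Gamma_tss = 0.000000, Gamma_tst = 0.000000, Gamma_ttt = 0.000000
  tau = 0.750000: gamma = (0.500000, 0.218750), gamma' = (0.333333, 0.250000); Gamma_sss = 0.000000, Gamma_sst = 0.000000, Gamma_stt = 0.000000, Gamma_tss = 0.000000, Gamma_tst = 0.000000, Gamma_ttt = 0.000000
  tau = 1.000000: gamma = (0.583333, 0.250000), gamma' = (0.333333, 0.000000); Gamma_sss = 0.000000, Gamma_sst = 0.000000, Gamma_stt = 0.000000, Gamma_tss = 0.000000, Gamma_tst = 0.000000, Gamma_ttt = 0.000000
step 0: V^s = -0.5000, V^t = 2.0000
step 1: k1 = (0.000000, 0.000000), k2 = (0.000000, 0.000000), k3 = (0.000000, 0.000000), k4 = (0.000000, 0.000000); V <- V + (h/6)(k1 + 2k2 + 2k3 + k4): V^s = -0.5000, V^t = 2.0000
step 2: k1 = (0.000000, 0.000000), k2 = (0.000000, 0.000000), k3 = (0.000000, 0.000000), k4 = (0.000000, 0.000000); V <- V + (h/6)(k1 + 2k2 + 2k3 + k4): V^s = -0.5000, V^t = 2.0000

Answer: V^s = -0.5000, V^t = 2.0000


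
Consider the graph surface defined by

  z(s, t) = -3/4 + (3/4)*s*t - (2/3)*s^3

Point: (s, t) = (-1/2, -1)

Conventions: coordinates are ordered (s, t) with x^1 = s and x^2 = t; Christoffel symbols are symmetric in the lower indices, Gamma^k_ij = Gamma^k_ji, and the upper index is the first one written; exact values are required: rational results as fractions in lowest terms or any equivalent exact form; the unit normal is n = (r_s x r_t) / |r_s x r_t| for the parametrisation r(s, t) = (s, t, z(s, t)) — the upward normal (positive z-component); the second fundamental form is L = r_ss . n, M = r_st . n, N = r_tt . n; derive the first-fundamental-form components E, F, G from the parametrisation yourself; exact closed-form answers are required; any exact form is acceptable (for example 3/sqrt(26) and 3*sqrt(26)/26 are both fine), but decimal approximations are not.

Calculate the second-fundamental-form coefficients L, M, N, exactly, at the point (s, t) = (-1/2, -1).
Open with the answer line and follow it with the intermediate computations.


Answer: L = 16*sqrt(173)/173, M = 6*sqrt(173)/173, N = 0

z_s = -5/4, z_t = -3/8, z_ss = 2, z_st = 3/4, z_tt = 0
E = 41/16, F = 15/32, G = 73/64; answer radicand W^2 = 173/64
unnormalised second-form numerators: l = 2, m = 3/4, n = 0; L = l/sqrt(173/64), and similarly M = m/sqrt(W^2), N = n/sqrt(W^2)


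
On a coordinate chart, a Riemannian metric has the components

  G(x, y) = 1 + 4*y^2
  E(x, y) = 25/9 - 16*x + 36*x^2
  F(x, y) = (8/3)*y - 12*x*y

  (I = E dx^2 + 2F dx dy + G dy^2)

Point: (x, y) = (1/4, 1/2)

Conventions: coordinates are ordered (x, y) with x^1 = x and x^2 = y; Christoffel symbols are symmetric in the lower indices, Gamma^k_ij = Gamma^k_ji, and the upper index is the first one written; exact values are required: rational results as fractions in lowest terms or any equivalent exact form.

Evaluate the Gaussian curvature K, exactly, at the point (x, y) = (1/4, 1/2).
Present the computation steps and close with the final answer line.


E = 37/36, F = -1/6, G = 2, EG - F^2 = 73/36 at the point
E_x = 2, E_y = 0, F_x = -6, F_y = -1/3, G_x = 0, G_y = 4
E_yy = 0, F_xy = -12, G_xx = 0
By Brioschi, K is (det M1 - det M2) divided by (EG - F^2) squared.
M1 = [[-E_yy/2 + F_xy - G_xx/2, E_x/2, F_x - E_y/2], [F_y - G_x/2, E, F], [G_y/2, F, G]] = [[-12, 1, -6], [-1/3, 37/36, -1/6], [2, -1/6, 2]]; det M1 = -12
M2 = [[0, E_y/2, G_x/2], [E_y/2, E, F], [G_x/2, F, G]] = [[0, 0, 0], [0, 37/36, -1/6], [0, -1/6, 2]]; det M2 = 0
det M1 - det M2 = -12; K = -12 / (73/36)^2 = -15552/5329

Answer: K = -15552/5329


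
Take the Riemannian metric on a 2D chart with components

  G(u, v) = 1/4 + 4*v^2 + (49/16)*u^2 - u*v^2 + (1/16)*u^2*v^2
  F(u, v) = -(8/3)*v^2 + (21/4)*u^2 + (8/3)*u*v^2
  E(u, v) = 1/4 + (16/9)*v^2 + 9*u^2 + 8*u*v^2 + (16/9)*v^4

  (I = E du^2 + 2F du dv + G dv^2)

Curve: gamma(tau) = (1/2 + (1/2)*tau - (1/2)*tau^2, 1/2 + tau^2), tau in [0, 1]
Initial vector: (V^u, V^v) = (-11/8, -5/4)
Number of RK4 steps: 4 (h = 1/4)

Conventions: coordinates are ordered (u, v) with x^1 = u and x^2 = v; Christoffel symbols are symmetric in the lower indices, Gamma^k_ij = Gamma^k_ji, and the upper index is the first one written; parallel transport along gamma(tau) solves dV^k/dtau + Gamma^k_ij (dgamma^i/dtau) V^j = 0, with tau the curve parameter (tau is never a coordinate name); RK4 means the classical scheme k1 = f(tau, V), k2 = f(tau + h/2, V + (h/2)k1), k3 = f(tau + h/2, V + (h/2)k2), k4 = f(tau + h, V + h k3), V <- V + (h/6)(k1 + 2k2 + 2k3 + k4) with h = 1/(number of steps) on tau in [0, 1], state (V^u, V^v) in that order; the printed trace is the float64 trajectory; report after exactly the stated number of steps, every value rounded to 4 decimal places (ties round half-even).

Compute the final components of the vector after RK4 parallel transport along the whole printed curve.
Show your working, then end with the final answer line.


gamma'(tau) = (1/2 - tau, 2*tau); f(tau, V)^k = -Gamma^k_ij(gamma(tau)) gamma'^i(tau) V^j; h = 1/4; intermediate values shown to 6 dp
curve data and Christoffel symbols at the stage parameters:
  tau = 0.000000: gamma = (0.500000, 0.500000), gamma' = (0.500000, 0.000000); Gamma_uuu = 1.173363, Gamma_uuv = 0.733203, Gamma_uvv = -1.029981, Gamma_vuu = 0.757135, Gamma_vuv = 0.367444, Gamma_vvv = 1.460169
  tau = 0.125000: gamma = (0.554688, 0.515625), gamma' = (0.375000, 0.250000); Gamma_uuu = 1.077679, Gamma_uuv = 0.681243, Gamma_uvv = -0.975010, Gamma_vuu = 0.681601, Gamma_vuv = 0.326338, Gamma_vvv = 1.444851
  tau = 0.250000: gamma = (0.593750, 0.562500), gamma' = (0.250000, 0.500000); Gamma_uuu = 1.032331, Gamma_uuv = 0.690132, Gamma_uvv = -0.866828, Gamma_vuu = 0.503907, Gamma_vuv = 0.261408, Gamma_vvv = 1.340151
  tau = 0.375000: gamma = (0.617188, 0.640625), gamma' = (0.125000, 0.750000); Gamma_uuu = 1.006385, Gamma_uuv = 0.732416, Gamma_uvv = -0.724367, Gamma_vuu = 0.265439, Gamma_vuv = 0.192885, Gamma_vvv = 1.182210
  tau = 0.500000: gamma = (0.625000, 0.750000), gamma' = (0.000000, 1.000000); Gamma_uuu = 0.965034, Gamma_uuv = 0.781974, Gamma_uvv = -0.572724, Gamma_vuu = 0.012781, Gamma_vuv = 0.146195, Gamma_vvv = 1.012945
  tau = 0.625000: gamma = (0.617188, 0.890625), gamma' = (-0.125000, 1.250000); Gamma_uuu = 0.889377, Gamma_uuv = 0.823371, Gamma_uvv = -0.431424, Gamma_vuu = -0.231958, Gamma_vuv = 0.132137, Gamma_vvv = 0.861296
  tau = 0.750000: gamma = (0.593750, 1.062500), gamma' = (-0.250000, 1.500000); Gamma_uuu = 0.777658, Gamma_uuv = 0.850725, Gamma_uvv = -0.311024, Gamma_vuu = -0.470009, Gamma_vuv = 0.146479, Gamma_vvv = 0.738063
  tau = 0.875000: gamma = (0.554688, 1.265625), gamma' = (-0.375000, 1.750000); Gamma_uuu = 0.638417, Gamma_uuv = 0.862527, Gamma_uvv = -0.215286, Gamma_vuu = -0.711312, Gamma_vuv = 0.178107, Gamma_vvv = 0.641233
  tau = 1.000000: gamma = (0.500000, 1.500000), gamma' = (-0.500000, 2.000000); Gamma_uuu = 0.484666, Gamma_uuv = 0.858393, Gamma_uvv = -0.143897, Gamma_vuu = -0.963366, Gamma_vuv = 0.215679, Gamma_vvv = 0.563605
step 0: V^u = -1.3750, V^v = -1.2500
step 1: k1 = (1.264939, 0.750183), k2 = (0.712570, 0.969454), k3 = (0.751912, 0.979480), k4 = (0.453732, 1.043886); V <- V + (h/6)(k1 + 2k2 + 2k3 + k4): V^u = -1.1813, V^v = -1.0128
step 2: k1 = (0.448300, 1.048097), k2 = (0.361369, 1.003267), k3 = (0.366174, 1.010303), k4 = (0.416780, 0.929425); V <- V + (h/6)(k1 + 2k2 + 2k3 + k4): V^u = -1.0847, V^v = -0.7626
step 3: k1 = (0.411404, 0.931088), k2 = (0.533540, 0.885719), k3 = (0.515882, 0.888767), k4 = (0.666676, 0.900822); V <- V + (h/6)(k1 + 2k2 + 2k3 + k4): V^u = -0.9523, V^v = -0.5384
step 4: k1 = (0.664364, 0.897522), k2 = (0.805514, 0.952653), k3 = (0.787931, 0.935174), k4 = (0.895257, 1.000184); V <- V + (h/6)(k1 + 2k2 + 2k3 + k4): V^u = -0.7545, V^v = -0.3020

Answer: V^u = -0.7545, V^v = -0.3020


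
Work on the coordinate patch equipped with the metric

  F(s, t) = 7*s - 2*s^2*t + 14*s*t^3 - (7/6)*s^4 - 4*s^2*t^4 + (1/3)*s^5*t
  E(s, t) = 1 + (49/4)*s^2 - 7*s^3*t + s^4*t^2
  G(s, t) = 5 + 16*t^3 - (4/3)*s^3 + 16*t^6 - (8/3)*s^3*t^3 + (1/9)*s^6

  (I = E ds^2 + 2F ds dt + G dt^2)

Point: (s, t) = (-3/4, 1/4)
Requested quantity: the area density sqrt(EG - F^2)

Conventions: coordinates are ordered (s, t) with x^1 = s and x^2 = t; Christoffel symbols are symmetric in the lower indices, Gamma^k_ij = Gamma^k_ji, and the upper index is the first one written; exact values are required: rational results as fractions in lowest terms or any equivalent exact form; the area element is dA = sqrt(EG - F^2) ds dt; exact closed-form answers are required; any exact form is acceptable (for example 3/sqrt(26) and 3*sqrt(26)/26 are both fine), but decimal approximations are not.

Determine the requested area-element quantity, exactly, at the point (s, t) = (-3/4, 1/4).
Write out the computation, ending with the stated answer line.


E = 35425/4096, F = -24957/4096, G = 23977/4096; EG - F^2 = 27653/2048

Answer: sqrt(EG - F^2) = sqrt(55306)/64


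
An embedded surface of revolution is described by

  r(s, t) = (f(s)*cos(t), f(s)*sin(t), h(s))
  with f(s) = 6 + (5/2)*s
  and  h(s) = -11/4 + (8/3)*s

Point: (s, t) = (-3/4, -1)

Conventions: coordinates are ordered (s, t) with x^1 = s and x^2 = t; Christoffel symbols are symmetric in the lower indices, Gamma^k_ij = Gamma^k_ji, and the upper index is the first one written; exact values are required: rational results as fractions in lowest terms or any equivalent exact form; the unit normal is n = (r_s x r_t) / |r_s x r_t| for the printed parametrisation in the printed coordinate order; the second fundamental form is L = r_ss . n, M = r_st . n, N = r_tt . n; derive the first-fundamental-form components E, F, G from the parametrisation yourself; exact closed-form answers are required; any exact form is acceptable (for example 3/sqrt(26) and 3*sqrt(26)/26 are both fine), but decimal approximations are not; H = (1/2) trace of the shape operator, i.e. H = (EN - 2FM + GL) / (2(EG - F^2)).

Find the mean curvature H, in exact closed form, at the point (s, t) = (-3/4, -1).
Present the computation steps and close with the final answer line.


f = 33/8, f' = 5/2, f'' = 0, h' = 8/3, h'' = 0
E = 481/36, F = 0, G = 1089/64; answer radicand W^2 = 481/36
unnormalised second-form numerators: l = 0, m = 0, n = 11; L = l/sqrt(481/36), and similarly M = m/sqrt(W^2), N = n/sqrt(W^2)
H = (E*n - 2*F*m + G*l) / (2*(EG - F^2)*sqrt(W^2)); E*n - 2*F*m + G*l = 5291/36, EG - F^2 = 58201/256, so H = (32/99)/sqrt(481/36)

Answer: H = 64*sqrt(481)/15873


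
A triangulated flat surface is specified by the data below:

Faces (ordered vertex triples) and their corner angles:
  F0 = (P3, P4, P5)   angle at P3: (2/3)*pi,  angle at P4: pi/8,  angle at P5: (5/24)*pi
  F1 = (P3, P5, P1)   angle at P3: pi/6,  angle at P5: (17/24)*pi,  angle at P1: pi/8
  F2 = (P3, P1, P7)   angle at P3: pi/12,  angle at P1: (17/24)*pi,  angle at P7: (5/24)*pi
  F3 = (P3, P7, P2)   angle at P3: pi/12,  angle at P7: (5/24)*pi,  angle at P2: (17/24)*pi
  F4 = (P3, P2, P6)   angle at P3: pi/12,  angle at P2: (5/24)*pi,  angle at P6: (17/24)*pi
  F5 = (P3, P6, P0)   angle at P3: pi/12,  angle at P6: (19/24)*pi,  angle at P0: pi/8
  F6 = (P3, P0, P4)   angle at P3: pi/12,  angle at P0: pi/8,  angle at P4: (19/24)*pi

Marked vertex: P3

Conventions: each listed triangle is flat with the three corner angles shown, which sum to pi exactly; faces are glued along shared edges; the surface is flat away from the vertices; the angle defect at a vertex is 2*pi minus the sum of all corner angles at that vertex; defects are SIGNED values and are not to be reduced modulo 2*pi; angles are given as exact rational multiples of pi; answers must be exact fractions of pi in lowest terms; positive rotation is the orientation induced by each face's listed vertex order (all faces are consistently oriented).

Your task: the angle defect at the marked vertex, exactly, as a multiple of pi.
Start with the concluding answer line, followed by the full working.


Answer: defect(P3) = (3/4)*pi

Sum of corner angles at P3: (5/4)*pi
defect = 2*pi - (5/4)*pi


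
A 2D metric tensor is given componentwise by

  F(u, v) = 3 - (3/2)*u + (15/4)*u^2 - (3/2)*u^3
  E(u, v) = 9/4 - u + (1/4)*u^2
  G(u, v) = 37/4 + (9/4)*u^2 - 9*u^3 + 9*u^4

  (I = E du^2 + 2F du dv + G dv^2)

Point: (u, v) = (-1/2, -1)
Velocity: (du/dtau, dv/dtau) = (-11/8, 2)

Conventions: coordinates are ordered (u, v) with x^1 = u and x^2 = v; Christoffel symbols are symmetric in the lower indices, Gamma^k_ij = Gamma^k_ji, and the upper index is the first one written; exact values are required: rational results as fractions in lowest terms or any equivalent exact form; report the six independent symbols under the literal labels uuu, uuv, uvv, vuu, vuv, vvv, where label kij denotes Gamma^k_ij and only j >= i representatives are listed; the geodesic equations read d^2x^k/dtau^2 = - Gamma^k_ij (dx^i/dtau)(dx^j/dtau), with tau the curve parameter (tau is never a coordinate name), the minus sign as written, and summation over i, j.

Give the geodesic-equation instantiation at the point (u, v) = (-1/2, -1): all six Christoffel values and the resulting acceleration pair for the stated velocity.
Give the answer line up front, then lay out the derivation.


Answer: Gamma_uuu = 1529/549, Gamma_uuv = 234/61, Gamma_uvv = 552/61, Gamma_vuu = -635/366, Gamma_vuv = -135/61, Gamma_vvv = -234/61; accelerations (d^2u/dtau^2, d^2v/dtau^2) = (-715505/35136, 151139/23424)

E = 45/16, F = 39/8, G = 23/2 at the point
E_u = -5/4, E_v = 0, F_u = -51/8, F_v = 0, G_u = -27/2, G_v = 0
EG - F^2 = 549/64;  g^inv = (64/549) * [[23/2, -39/8], [-39/8, 45/16]]
first-kind symbols [ij,l] = (1/2)(d_i g_jl + d_j g_il - d_l g_ij): [uu,u] = E_u/2 = -5/8, [uu,v] = F_u - E_v/2 = -51/8, [uv,u] = E_v/2 = 0, [uv,v] = G_u/2 = -27/4, [vv,u] = F_v - G_u/2 = 27/4, [vv,v] = G_v/2 = 0
Gamma^u_ij = (G*[ij,u] - F*[ij,v])/(EG - F^2), Gamma^v_ij = (E*[ij,v] - F*[ij,u])/(EG - F^2)
Gamma_uuu = 1529/549, Gamma_uuv = 234/61, Gamma_uvv = 552/61, Gamma_vuu = -635/366, Gamma_vuv = -135/61, Gamma_vvv = -234/61
d^2u/dtau^2 = -(Gamma_uuu*(-11/8)^2 + 2*Gamma_uuv*(-11/8)*(2) + Gamma_uvv*(2)^2) = -715505/35136
d^2v/dtau^2 = -(Gamma_vuu*(-11/8)^2 + 2*Gamma_vuv*(-11/8)*(2) + Gamma_vvv*(2)^2) = 151139/23424


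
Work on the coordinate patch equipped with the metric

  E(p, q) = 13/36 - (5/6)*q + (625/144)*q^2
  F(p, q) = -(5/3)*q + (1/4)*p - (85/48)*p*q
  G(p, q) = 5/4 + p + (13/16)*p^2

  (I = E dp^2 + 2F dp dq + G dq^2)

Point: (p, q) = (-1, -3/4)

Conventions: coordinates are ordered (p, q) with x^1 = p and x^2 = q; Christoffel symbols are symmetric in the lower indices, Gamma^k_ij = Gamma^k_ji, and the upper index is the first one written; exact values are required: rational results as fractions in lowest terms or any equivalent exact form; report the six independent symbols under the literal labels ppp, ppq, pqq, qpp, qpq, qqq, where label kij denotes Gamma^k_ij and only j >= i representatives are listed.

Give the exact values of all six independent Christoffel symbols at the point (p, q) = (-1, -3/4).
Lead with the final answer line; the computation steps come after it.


Answer: Gamma_ppp = 7938/16285, Gamma_ppq = -3690/3257, Gamma_pqq = 408/3257, Gamma_qpp = 165837/32570, Gamma_qpq = -4195/6514, Gamma_qqq = 126/3257

E = 7897/2304, F = -21/64, G = 17/16 at the point
E_p = 0, E_q = -235/32, F_p = 101/64, F_q = 5/48, G_p = -5/8, G_q = 0
EG - F^2 = 16285/4608;  g^inv = (4608/16285) * [[17/16, 21/64], [21/64, 7897/2304]]
first-kind symbols [ij,l] = (1/2)(d_i g_jl + d_j g_il - d_l g_ij): [pp,p] = E_p/2 = 0, [pp,q] = F_p - E_q/2 = 21/4, [pq,p] = E_q/2 = -235/64, [pq,q] = G_p/2 = -5/16, [qq,p] = F_q - G_p/2 = 5/12, [qq,q] = G_q/2 = 0
Gamma^p_ij = (G*[ij,p] - F*[ij,q])/(EG - F^2), Gamma^q_ij = (E*[ij,q] - F*[ij,p])/(EG - F^2)


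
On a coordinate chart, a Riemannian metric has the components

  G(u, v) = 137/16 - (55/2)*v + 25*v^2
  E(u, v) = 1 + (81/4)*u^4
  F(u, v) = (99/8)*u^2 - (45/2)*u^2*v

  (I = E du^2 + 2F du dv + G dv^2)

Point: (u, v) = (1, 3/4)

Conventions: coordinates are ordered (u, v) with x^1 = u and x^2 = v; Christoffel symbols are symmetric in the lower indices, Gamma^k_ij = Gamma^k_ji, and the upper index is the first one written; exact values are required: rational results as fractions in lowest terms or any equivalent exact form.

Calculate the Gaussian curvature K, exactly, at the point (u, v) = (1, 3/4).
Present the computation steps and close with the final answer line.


E = 85/4, F = -9/2, G = 2, EG - F^2 = 89/4 at the point
E_u = 81, E_v = 0, F_u = -9, F_v = -45/2, G_u = 0, G_v = 10
E_vv = 0, F_uv = -45, G_uu = 0
K follows from Brioschi's formula, (det M1 - det M2)/(EG - F^2)^2.
M1 = [[-E_vv/2 + F_uv - G_uu/2, E_u/2, F_u - E_v/2], [F_v - G_u/2, E, F], [G_v/2, F, G]] = [[-45, 81/2, -9], [-45/2, 85/4, -9/2], [5, -9/2, 2]]; det M1 = -45
M2 = [[0, E_v/2, G_u/2], [E_v/2, E, F], [G_u/2, F, G]] = [[0, 0, 0], [0, 85/4, -9/2], [0, -9/2, 2]]; det M2 = 0
det M1 - det M2 = -45; K = -45 / (89/4)^2 = -720/7921

Answer: K = -720/7921


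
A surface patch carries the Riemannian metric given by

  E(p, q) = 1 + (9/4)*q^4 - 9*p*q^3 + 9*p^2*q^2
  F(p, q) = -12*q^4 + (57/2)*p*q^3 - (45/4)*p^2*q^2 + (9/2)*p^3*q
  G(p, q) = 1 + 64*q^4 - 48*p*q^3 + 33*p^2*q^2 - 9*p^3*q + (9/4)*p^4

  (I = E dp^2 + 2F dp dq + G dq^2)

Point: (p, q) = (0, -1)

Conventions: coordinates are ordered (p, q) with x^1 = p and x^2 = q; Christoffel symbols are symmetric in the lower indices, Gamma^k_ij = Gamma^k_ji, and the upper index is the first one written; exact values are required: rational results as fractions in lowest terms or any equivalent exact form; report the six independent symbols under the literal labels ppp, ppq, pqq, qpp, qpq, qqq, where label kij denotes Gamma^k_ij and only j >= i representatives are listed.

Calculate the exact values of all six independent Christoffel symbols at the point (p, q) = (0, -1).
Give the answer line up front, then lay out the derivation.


Answer: Gamma_ppp = 18/269, Gamma_ppq = -18/269, Gamma_pqq = 96/269, Gamma_qpp = -96/269, Gamma_qpq = 96/269, Gamma_qqq = -512/269

E = 13/4, F = -12, G = 65 at the point
E_p = 9, E_q = -9, F_p = -57/2, F_q = 48, G_p = 48, G_q = -256
EG - F^2 = 269/4;  g^inv = (4/269) * [[65, 12], [12, 13/4]]
first-kind symbols [ij,l] = (1/2)(d_i g_jl + d_j g_il - d_l g_ij): [pp,p] = E_p/2 = 9/2, [pp,q] = F_p - E_q/2 = -24, [pq,p] = E_q/2 = -9/2, [pq,q] = G_p/2 = 24, [qq,p] = F_q - G_p/2 = 24, [qq,q] = G_q/2 = -128
Gamma^p_ij = (G*[ij,p] - F*[ij,q])/(EG - F^2), Gamma^q_ij = (E*[ij,q] - F*[ij,p])/(EG - F^2)


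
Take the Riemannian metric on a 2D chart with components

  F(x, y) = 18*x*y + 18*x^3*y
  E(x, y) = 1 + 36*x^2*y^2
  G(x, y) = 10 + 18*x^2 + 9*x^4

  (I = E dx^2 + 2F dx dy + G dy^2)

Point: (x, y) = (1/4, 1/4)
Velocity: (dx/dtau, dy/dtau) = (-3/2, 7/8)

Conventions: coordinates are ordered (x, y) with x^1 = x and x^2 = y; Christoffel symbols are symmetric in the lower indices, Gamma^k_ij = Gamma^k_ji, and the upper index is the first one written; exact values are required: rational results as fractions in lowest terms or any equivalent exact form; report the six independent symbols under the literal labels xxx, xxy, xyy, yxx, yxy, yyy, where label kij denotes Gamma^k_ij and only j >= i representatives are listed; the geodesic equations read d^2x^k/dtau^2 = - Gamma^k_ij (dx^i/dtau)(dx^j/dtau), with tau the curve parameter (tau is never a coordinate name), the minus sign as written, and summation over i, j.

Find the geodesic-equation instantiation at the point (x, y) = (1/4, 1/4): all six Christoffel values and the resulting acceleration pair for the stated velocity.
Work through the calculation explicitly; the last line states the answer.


E = 73/64, F = 153/128, G = 2857/256 at the point
E_x = 9/8, E_y = 9/8, F_x = 171/32, F_y = 153/32, G_x = 153/16, G_y = 0
EG - F^2 = 2893/256;  g^inv = (256/2893) * [[2857/256, -153/128], [-153/128, 73/64]]
first-kind symbols [ij,l] = (1/2)(d_i g_jl + d_j g_il - d_l g_ij): [xx,x] = E_x/2 = 9/16, [xx,y] = F_x - E_y/2 = 153/32, [xy,x] = E_y/2 = 9/16, [xy,y] = G_x/2 = 153/32, [yy,x] = F_y - G_x/2 = 0, [yy,y] = G_y/2 = 0
Gamma^x_ij = (G*[ij,x] - F*[ij,y])/(EG - F^2), Gamma^y_ij = (E*[ij,y] - F*[ij,x])/(EG - F^2)
Gamma_xxx = 144/2893, Gamma_xxy = 144/2893, Gamma_xyy = 0, Gamma_yxx = 1224/2893, Gamma_yxy = 1224/2893, Gamma_yyy = 0
d^2x/dtau^2 = -(Gamma_xxx*(-3/2)^2 + 2*Gamma_xxy*(-3/2)*(7/8) + Gamma_xyy*(7/8)^2) = 54/2893
d^2y/dtau^2 = -(Gamma_yxx*(-3/2)^2 + 2*Gamma_yxy*(-3/2)*(7/8) + Gamma_yyy*(7/8)^2) = 459/2893

Answer: Gamma_xxx = 144/2893, Gamma_xxy = 144/2893, Gamma_xyy = 0, Gamma_yxx = 1224/2893, Gamma_yxy = 1224/2893, Gamma_yyy = 0; accelerations (d^2x/dtau^2, d^2y/dtau^2) = (54/2893, 459/2893)


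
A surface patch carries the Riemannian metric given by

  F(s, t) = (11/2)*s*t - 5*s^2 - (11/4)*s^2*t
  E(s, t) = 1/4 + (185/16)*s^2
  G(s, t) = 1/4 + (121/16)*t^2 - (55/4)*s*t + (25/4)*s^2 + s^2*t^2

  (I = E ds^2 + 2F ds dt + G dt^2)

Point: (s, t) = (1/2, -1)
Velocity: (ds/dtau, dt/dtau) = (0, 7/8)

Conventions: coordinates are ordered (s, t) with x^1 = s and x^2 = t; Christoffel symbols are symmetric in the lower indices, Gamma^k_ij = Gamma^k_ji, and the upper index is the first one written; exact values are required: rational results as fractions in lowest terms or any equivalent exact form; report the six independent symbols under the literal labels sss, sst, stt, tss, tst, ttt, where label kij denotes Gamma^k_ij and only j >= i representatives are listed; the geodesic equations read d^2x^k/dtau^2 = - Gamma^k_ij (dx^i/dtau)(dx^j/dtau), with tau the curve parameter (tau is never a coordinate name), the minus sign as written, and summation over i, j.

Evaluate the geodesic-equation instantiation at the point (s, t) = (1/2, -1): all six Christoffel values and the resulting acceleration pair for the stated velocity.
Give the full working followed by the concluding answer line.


E = 201/64, F = -53/16, G = 33/2 at the point
E_s = 185/16, E_t = 0, F_s = -31/4, F_t = 33/16, G_s = 21, G_t = -45/2
EG - F^2 = 10457/256;  g^inv = (256/10457) * [[33/2, 53/16], [53/16, 201/64]]
first-kind symbols [ij,l] = (1/2)(d_i g_jl + d_j g_il - d_l g_ij): [ss,s] = E_s/2 = 185/32, [ss,t] = F_s - E_t/2 = -31/4, [st,s] = E_t/2 = 0, [st,t] = G_s/2 = 21/2, [tt,s] = F_t - G_s/2 = -135/16, [tt,t] = G_t/2 = -45/4
Gamma^s_ij = (G*[ij,s] - F*[ij,t])/(EG - F^2), Gamma^t_ij = (E*[ij,t] - F*[ij,s])/(EG - F^2)
Gamma_sss = 17848/10457, Gamma_sst = 8904/10457, Gamma_stt = -45180/10457, Gamma_tss = -2657/20914, Gamma_tst = 8442/10457, Gamma_ttt = -16200/10457
d^2s/dtau^2 = -(Gamma_sss*(0)^2 + 2*Gamma_sst*(0)*(7/8) + Gamma_stt*(7/8)^2) = 553455/167312
d^2t/dtau^2 = -(Gamma_tss*(0)^2 + 2*Gamma_tst*(0)*(7/8) + Gamma_ttt*(7/8)^2) = 99225/83656

Answer: Gamma_sss = 17848/10457, Gamma_sst = 8904/10457, Gamma_stt = -45180/10457, Gamma_tss = -2657/20914, Gamma_tst = 8442/10457, Gamma_ttt = -16200/10457; accelerations (d^2s/dtau^2, d^2t/dtau^2) = (553455/167312, 99225/83656)
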